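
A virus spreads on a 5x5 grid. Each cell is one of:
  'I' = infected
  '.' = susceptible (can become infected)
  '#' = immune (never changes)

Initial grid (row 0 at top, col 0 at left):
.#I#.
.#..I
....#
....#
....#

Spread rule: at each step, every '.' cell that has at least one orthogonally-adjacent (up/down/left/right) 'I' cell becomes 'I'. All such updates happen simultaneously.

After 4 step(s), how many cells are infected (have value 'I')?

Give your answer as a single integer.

Answer: 14

Derivation:
Step 0 (initial): 2 infected
Step 1: +3 new -> 5 infected
Step 2: +2 new -> 7 infected
Step 3: +3 new -> 10 infected
Step 4: +4 new -> 14 infected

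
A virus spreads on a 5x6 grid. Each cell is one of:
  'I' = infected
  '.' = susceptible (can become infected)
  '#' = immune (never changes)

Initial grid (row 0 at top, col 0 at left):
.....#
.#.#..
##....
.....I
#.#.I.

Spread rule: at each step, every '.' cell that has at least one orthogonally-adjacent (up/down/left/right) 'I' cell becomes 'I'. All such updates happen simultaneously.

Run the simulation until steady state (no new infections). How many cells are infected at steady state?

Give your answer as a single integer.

Answer: 23

Derivation:
Step 0 (initial): 2 infected
Step 1: +4 new -> 6 infected
Step 2: +3 new -> 9 infected
Step 3: +3 new -> 12 infected
Step 4: +3 new -> 15 infected
Step 5: +4 new -> 19 infected
Step 6: +1 new -> 20 infected
Step 7: +1 new -> 21 infected
Step 8: +1 new -> 22 infected
Step 9: +1 new -> 23 infected
Step 10: +0 new -> 23 infected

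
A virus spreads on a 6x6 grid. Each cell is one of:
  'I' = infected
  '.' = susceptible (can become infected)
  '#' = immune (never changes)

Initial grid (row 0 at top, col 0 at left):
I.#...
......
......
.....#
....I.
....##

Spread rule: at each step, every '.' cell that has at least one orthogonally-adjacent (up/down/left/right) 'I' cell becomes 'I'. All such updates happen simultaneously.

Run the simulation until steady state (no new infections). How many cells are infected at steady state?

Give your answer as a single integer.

Step 0 (initial): 2 infected
Step 1: +5 new -> 7 infected
Step 2: +6 new -> 13 infected
Step 3: +9 new -> 22 infected
Step 4: +7 new -> 29 infected
Step 5: +3 new -> 32 infected
Step 6: +0 new -> 32 infected

Answer: 32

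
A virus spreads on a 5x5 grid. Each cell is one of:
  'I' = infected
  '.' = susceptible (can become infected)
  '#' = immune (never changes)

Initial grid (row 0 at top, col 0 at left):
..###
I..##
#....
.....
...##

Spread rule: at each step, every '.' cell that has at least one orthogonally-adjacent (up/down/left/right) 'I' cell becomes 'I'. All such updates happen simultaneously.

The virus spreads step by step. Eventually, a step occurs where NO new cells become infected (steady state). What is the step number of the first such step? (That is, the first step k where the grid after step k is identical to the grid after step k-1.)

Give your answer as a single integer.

Step 0 (initial): 1 infected
Step 1: +2 new -> 3 infected
Step 2: +3 new -> 6 infected
Step 3: +2 new -> 8 infected
Step 4: +4 new -> 12 infected
Step 5: +4 new -> 16 infected
Step 6: +1 new -> 17 infected
Step 7: +0 new -> 17 infected

Answer: 7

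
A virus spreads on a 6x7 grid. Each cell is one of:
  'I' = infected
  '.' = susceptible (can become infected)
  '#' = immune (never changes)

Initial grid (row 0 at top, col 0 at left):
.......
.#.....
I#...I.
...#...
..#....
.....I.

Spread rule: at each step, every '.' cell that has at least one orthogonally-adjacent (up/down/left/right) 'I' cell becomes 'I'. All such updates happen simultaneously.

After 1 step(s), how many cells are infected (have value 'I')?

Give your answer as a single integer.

Step 0 (initial): 3 infected
Step 1: +9 new -> 12 infected

Answer: 12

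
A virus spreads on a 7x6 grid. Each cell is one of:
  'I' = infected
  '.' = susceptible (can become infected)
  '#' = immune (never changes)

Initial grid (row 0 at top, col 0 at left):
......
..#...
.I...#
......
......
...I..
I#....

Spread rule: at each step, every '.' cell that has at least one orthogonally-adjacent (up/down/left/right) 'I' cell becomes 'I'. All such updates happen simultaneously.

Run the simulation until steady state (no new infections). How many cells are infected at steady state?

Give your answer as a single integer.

Step 0 (initial): 3 infected
Step 1: +9 new -> 12 infected
Step 2: +14 new -> 26 infected
Step 3: +7 new -> 33 infected
Step 4: +3 new -> 36 infected
Step 5: +2 new -> 38 infected
Step 6: +1 new -> 39 infected
Step 7: +0 new -> 39 infected

Answer: 39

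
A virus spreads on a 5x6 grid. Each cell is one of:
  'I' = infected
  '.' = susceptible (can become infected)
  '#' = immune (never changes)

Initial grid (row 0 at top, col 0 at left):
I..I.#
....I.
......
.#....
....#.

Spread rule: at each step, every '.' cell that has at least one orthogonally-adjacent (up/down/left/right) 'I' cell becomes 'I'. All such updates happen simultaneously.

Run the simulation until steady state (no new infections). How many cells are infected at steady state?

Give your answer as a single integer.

Step 0 (initial): 3 infected
Step 1: +7 new -> 10 infected
Step 2: +6 new -> 16 infected
Step 3: +5 new -> 21 infected
Step 4: +4 new -> 25 infected
Step 5: +2 new -> 27 infected
Step 6: +0 new -> 27 infected

Answer: 27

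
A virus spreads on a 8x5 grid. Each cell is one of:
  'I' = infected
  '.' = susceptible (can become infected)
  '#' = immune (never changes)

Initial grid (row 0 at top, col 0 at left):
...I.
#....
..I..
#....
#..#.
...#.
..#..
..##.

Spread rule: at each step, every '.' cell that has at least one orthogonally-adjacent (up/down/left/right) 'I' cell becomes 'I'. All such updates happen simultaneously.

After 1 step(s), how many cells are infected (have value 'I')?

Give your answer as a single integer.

Step 0 (initial): 2 infected
Step 1: +7 new -> 9 infected

Answer: 9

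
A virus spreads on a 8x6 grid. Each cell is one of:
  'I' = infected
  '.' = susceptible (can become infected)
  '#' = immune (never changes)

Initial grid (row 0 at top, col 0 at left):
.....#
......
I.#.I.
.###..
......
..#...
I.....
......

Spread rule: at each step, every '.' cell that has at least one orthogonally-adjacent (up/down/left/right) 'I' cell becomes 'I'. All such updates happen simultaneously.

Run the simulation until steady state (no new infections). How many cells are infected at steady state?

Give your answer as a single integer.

Answer: 42

Derivation:
Step 0 (initial): 3 infected
Step 1: +10 new -> 13 infected
Step 2: +11 new -> 24 infected
Step 3: +9 new -> 33 infected
Step 4: +6 new -> 39 infected
Step 5: +2 new -> 41 infected
Step 6: +1 new -> 42 infected
Step 7: +0 new -> 42 infected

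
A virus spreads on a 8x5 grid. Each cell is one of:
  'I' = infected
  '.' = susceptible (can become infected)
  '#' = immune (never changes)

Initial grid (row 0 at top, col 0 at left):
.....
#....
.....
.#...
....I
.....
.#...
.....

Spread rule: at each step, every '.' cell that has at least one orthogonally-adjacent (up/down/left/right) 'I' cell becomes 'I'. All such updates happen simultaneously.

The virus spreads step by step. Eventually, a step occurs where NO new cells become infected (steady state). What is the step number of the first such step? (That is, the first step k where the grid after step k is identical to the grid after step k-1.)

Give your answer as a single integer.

Step 0 (initial): 1 infected
Step 1: +3 new -> 4 infected
Step 2: +5 new -> 9 infected
Step 3: +7 new -> 16 infected
Step 4: +7 new -> 23 infected
Step 5: +6 new -> 29 infected
Step 6: +5 new -> 34 infected
Step 7: +2 new -> 36 infected
Step 8: +1 new -> 37 infected
Step 9: +0 new -> 37 infected

Answer: 9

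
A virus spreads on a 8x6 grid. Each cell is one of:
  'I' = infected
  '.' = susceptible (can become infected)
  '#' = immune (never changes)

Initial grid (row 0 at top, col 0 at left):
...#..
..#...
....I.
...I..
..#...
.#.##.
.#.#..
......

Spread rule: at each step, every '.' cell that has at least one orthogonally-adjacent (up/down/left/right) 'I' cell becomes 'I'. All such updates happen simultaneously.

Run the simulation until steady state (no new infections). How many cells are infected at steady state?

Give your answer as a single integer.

Answer: 40

Derivation:
Step 0 (initial): 2 infected
Step 1: +6 new -> 8 infected
Step 2: +7 new -> 15 infected
Step 3: +5 new -> 20 infected
Step 4: +4 new -> 24 infected
Step 5: +4 new -> 28 infected
Step 6: +5 new -> 33 infected
Step 7: +2 new -> 35 infected
Step 8: +2 new -> 37 infected
Step 9: +1 new -> 38 infected
Step 10: +1 new -> 39 infected
Step 11: +1 new -> 40 infected
Step 12: +0 new -> 40 infected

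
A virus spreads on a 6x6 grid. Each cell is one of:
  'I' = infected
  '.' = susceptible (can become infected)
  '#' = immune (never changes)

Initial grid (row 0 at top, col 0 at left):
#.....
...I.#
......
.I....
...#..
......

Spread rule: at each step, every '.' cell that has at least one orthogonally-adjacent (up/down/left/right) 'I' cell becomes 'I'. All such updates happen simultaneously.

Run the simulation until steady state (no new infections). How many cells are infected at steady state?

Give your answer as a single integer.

Step 0 (initial): 2 infected
Step 1: +8 new -> 10 infected
Step 2: +10 new -> 20 infected
Step 3: +7 new -> 27 infected
Step 4: +3 new -> 30 infected
Step 5: +2 new -> 32 infected
Step 6: +1 new -> 33 infected
Step 7: +0 new -> 33 infected

Answer: 33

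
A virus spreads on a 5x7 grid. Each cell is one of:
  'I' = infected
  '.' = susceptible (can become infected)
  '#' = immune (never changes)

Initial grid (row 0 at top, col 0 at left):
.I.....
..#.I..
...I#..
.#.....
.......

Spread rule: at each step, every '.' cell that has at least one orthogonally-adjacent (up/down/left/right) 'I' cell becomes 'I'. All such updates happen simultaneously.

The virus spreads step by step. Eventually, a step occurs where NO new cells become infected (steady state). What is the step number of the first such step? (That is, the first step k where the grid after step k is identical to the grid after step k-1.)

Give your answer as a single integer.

Step 0 (initial): 3 infected
Step 1: +8 new -> 11 infected
Step 2: +9 new -> 20 infected
Step 3: +6 new -> 26 infected
Step 4: +4 new -> 30 infected
Step 5: +2 new -> 32 infected
Step 6: +0 new -> 32 infected

Answer: 6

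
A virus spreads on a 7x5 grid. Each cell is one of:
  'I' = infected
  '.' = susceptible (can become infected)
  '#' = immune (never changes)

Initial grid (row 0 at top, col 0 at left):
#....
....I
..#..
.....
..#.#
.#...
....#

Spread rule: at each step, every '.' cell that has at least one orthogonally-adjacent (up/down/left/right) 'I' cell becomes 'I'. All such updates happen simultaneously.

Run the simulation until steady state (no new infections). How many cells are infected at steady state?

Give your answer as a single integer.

Answer: 29

Derivation:
Step 0 (initial): 1 infected
Step 1: +3 new -> 4 infected
Step 2: +4 new -> 8 infected
Step 3: +3 new -> 11 infected
Step 4: +5 new -> 16 infected
Step 5: +3 new -> 19 infected
Step 6: +5 new -> 24 infected
Step 7: +2 new -> 26 infected
Step 8: +2 new -> 28 infected
Step 9: +1 new -> 29 infected
Step 10: +0 new -> 29 infected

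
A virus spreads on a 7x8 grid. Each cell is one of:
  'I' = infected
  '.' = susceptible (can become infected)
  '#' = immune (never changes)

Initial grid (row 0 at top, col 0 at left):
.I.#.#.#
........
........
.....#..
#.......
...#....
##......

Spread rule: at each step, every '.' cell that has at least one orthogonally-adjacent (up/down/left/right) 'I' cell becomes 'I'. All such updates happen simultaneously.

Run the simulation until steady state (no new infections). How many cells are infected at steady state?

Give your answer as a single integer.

Answer: 48

Derivation:
Step 0 (initial): 1 infected
Step 1: +3 new -> 4 infected
Step 2: +3 new -> 7 infected
Step 3: +4 new -> 11 infected
Step 4: +5 new -> 16 infected
Step 5: +6 new -> 22 infected
Step 6: +6 new -> 28 infected
Step 7: +5 new -> 33 infected
Step 8: +5 new -> 38 infected
Step 9: +4 new -> 42 infected
Step 10: +3 new -> 45 infected
Step 11: +2 new -> 47 infected
Step 12: +1 new -> 48 infected
Step 13: +0 new -> 48 infected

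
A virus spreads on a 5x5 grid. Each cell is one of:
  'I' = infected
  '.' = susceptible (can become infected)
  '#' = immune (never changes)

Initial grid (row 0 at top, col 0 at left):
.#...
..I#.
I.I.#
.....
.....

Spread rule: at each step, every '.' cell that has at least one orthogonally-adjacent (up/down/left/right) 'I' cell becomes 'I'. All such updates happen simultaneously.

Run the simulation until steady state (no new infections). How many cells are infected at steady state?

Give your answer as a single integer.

Answer: 22

Derivation:
Step 0 (initial): 3 infected
Step 1: +7 new -> 10 infected
Step 2: +6 new -> 16 infected
Step 3: +4 new -> 20 infected
Step 4: +2 new -> 22 infected
Step 5: +0 new -> 22 infected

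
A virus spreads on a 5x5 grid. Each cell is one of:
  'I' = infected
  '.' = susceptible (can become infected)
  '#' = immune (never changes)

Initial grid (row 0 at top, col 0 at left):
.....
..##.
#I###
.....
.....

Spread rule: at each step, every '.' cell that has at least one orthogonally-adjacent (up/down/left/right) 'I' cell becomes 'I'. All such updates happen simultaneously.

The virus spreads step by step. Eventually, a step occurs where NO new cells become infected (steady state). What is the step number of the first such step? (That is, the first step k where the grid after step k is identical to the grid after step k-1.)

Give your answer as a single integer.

Step 0 (initial): 1 infected
Step 1: +2 new -> 3 infected
Step 2: +5 new -> 8 infected
Step 3: +5 new -> 13 infected
Step 4: +3 new -> 16 infected
Step 5: +2 new -> 18 infected
Step 6: +1 new -> 19 infected
Step 7: +0 new -> 19 infected

Answer: 7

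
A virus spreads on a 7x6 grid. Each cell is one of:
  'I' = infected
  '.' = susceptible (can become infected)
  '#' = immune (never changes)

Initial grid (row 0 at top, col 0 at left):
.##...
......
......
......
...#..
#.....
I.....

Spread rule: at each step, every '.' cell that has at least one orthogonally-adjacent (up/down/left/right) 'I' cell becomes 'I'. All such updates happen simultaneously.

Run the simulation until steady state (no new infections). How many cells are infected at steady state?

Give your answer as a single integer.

Step 0 (initial): 1 infected
Step 1: +1 new -> 2 infected
Step 2: +2 new -> 4 infected
Step 3: +3 new -> 7 infected
Step 4: +5 new -> 12 infected
Step 5: +5 new -> 17 infected
Step 6: +6 new -> 23 infected
Step 7: +5 new -> 28 infected
Step 8: +4 new -> 32 infected
Step 9: +3 new -> 35 infected
Step 10: +2 new -> 37 infected
Step 11: +1 new -> 38 infected
Step 12: +0 new -> 38 infected

Answer: 38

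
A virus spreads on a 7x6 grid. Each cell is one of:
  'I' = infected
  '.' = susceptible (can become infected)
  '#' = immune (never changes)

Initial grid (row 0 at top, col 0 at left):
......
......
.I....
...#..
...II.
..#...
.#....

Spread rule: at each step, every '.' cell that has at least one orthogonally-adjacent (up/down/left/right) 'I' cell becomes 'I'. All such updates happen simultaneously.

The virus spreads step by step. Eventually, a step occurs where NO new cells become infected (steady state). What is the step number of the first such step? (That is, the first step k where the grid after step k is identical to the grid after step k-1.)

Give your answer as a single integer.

Step 0 (initial): 3 infected
Step 1: +9 new -> 12 infected
Step 2: +12 new -> 24 infected
Step 3: +9 new -> 33 infected
Step 4: +4 new -> 37 infected
Step 5: +2 new -> 39 infected
Step 6: +0 new -> 39 infected

Answer: 6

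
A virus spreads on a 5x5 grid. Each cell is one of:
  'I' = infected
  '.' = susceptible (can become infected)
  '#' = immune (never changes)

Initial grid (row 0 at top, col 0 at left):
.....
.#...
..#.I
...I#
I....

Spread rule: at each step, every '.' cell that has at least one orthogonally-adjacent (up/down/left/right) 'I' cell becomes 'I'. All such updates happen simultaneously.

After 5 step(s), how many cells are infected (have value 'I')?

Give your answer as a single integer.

Answer: 22

Derivation:
Step 0 (initial): 3 infected
Step 1: +6 new -> 9 infected
Step 2: +6 new -> 15 infected
Step 3: +4 new -> 19 infected
Step 4: +2 new -> 21 infected
Step 5: +1 new -> 22 infected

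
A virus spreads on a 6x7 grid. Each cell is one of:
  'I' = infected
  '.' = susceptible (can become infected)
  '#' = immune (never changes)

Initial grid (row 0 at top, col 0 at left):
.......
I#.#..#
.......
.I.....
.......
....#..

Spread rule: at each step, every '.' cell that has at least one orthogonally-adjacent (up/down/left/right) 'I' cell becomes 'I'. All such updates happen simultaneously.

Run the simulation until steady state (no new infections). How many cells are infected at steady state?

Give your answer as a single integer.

Step 0 (initial): 2 infected
Step 1: +6 new -> 8 infected
Step 2: +6 new -> 14 infected
Step 3: +7 new -> 21 infected
Step 4: +5 new -> 26 infected
Step 5: +5 new -> 31 infected
Step 6: +5 new -> 36 infected
Step 7: +2 new -> 38 infected
Step 8: +0 new -> 38 infected

Answer: 38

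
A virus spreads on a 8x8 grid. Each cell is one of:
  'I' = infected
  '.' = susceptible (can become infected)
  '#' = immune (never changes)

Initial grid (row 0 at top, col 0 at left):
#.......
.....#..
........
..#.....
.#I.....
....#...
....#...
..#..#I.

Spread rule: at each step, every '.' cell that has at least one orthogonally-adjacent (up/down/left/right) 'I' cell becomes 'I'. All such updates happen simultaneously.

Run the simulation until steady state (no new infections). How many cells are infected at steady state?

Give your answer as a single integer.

Answer: 56

Derivation:
Step 0 (initial): 2 infected
Step 1: +4 new -> 6 infected
Step 2: +8 new -> 14 infected
Step 3: +9 new -> 23 infected
Step 4: +10 new -> 33 infected
Step 5: +10 new -> 43 infected
Step 6: +7 new -> 50 infected
Step 7: +5 new -> 55 infected
Step 8: +1 new -> 56 infected
Step 9: +0 new -> 56 infected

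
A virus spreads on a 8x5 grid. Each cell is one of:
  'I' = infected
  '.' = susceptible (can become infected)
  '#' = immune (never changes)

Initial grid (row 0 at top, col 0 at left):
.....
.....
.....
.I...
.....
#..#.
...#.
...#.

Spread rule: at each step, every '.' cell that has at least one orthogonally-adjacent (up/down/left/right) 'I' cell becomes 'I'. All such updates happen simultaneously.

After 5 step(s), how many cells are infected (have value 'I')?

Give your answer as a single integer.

Step 0 (initial): 1 infected
Step 1: +4 new -> 5 infected
Step 2: +7 new -> 12 infected
Step 3: +8 new -> 20 infected
Step 4: +8 new -> 28 infected
Step 5: +5 new -> 33 infected

Answer: 33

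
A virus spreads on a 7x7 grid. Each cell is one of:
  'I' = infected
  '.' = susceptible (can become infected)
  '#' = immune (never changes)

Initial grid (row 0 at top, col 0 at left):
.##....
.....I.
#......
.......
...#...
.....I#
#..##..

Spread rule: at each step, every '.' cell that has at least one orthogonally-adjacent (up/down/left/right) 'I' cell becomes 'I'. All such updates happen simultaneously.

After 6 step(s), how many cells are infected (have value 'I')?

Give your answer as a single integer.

Answer: 40

Derivation:
Step 0 (initial): 2 infected
Step 1: +7 new -> 9 infected
Step 2: +10 new -> 19 infected
Step 3: +6 new -> 25 infected
Step 4: +6 new -> 31 infected
Step 5: +6 new -> 37 infected
Step 6: +3 new -> 40 infected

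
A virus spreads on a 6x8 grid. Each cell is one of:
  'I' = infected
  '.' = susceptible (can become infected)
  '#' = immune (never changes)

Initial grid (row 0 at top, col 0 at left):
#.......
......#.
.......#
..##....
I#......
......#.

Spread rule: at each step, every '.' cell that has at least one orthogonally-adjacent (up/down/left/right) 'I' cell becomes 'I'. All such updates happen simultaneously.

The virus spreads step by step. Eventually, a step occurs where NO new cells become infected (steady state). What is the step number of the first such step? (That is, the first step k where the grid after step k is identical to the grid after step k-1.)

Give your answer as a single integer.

Step 0 (initial): 1 infected
Step 1: +2 new -> 3 infected
Step 2: +3 new -> 6 infected
Step 3: +3 new -> 9 infected
Step 4: +4 new -> 13 infected
Step 5: +5 new -> 18 infected
Step 6: +5 new -> 23 infected
Step 7: +5 new -> 28 infected
Step 8: +5 new -> 33 infected
Step 9: +3 new -> 36 infected
Step 10: +3 new -> 39 infected
Step 11: +1 new -> 40 infected
Step 12: +1 new -> 41 infected
Step 13: +0 new -> 41 infected

Answer: 13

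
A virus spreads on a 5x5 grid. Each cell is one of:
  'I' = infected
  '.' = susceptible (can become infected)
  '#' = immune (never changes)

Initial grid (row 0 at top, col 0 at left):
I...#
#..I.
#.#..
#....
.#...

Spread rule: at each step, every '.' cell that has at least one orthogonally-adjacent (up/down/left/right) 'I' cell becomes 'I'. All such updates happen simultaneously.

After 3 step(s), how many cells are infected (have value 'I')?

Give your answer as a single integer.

Step 0 (initial): 2 infected
Step 1: +5 new -> 7 infected
Step 2: +4 new -> 11 infected
Step 3: +4 new -> 15 infected

Answer: 15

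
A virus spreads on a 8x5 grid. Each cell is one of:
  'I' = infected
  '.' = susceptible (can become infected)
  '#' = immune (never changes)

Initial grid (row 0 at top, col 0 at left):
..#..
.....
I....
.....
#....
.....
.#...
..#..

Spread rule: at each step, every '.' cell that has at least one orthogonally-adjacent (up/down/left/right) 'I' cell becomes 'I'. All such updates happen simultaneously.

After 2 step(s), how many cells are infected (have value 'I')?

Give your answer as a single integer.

Answer: 8

Derivation:
Step 0 (initial): 1 infected
Step 1: +3 new -> 4 infected
Step 2: +4 new -> 8 infected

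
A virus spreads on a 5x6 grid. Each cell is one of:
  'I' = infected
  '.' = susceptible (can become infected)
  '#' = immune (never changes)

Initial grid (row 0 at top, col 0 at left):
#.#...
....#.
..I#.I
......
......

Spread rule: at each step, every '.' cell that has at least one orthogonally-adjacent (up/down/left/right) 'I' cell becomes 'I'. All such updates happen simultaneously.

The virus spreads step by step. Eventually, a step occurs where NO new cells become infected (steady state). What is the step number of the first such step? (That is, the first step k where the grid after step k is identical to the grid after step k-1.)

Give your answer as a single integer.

Answer: 5

Derivation:
Step 0 (initial): 2 infected
Step 1: +6 new -> 8 infected
Step 2: +9 new -> 17 infected
Step 3: +8 new -> 25 infected
Step 4: +1 new -> 26 infected
Step 5: +0 new -> 26 infected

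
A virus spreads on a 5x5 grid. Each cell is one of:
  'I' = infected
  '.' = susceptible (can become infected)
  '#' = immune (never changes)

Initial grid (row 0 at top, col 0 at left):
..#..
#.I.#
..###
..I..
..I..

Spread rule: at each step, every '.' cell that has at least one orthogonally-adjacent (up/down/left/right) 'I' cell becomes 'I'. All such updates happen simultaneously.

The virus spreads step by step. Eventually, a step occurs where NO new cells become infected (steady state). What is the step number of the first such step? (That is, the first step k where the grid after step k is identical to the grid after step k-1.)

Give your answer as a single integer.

Answer: 4

Derivation:
Step 0 (initial): 3 infected
Step 1: +6 new -> 9 infected
Step 2: +7 new -> 16 infected
Step 3: +3 new -> 19 infected
Step 4: +0 new -> 19 infected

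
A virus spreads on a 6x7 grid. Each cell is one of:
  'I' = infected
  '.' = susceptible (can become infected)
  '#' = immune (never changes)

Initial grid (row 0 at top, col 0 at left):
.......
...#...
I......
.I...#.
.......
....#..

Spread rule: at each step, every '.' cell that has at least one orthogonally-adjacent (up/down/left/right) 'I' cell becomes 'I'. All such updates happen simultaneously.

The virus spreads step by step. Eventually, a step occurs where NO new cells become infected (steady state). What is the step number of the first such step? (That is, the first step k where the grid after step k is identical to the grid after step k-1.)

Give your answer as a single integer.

Step 0 (initial): 2 infected
Step 1: +5 new -> 7 infected
Step 2: +7 new -> 14 infected
Step 3: +7 new -> 21 infected
Step 4: +4 new -> 25 infected
Step 5: +4 new -> 29 infected
Step 6: +5 new -> 34 infected
Step 7: +4 new -> 38 infected
Step 8: +1 new -> 39 infected
Step 9: +0 new -> 39 infected

Answer: 9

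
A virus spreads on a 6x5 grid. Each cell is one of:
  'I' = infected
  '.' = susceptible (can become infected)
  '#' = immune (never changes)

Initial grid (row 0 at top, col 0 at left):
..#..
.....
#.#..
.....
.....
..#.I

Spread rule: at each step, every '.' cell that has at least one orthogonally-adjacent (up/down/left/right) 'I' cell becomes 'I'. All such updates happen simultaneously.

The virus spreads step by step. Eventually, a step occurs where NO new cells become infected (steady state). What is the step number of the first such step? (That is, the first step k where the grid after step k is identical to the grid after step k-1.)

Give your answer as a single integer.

Answer: 10

Derivation:
Step 0 (initial): 1 infected
Step 1: +2 new -> 3 infected
Step 2: +2 new -> 5 infected
Step 3: +3 new -> 8 infected
Step 4: +4 new -> 12 infected
Step 5: +5 new -> 17 infected
Step 6: +5 new -> 22 infected
Step 7: +1 new -> 23 infected
Step 8: +2 new -> 25 infected
Step 9: +1 new -> 26 infected
Step 10: +0 new -> 26 infected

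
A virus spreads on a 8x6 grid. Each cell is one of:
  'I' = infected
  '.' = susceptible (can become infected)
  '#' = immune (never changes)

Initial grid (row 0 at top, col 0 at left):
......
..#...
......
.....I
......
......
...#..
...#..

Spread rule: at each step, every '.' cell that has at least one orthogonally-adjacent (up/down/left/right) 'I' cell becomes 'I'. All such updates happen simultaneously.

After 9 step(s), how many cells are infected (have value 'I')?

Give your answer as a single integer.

Step 0 (initial): 1 infected
Step 1: +3 new -> 4 infected
Step 2: +5 new -> 9 infected
Step 3: +7 new -> 16 infected
Step 4: +8 new -> 24 infected
Step 5: +6 new -> 30 infected
Step 6: +6 new -> 36 infected
Step 7: +5 new -> 41 infected
Step 8: +3 new -> 44 infected
Step 9: +1 new -> 45 infected

Answer: 45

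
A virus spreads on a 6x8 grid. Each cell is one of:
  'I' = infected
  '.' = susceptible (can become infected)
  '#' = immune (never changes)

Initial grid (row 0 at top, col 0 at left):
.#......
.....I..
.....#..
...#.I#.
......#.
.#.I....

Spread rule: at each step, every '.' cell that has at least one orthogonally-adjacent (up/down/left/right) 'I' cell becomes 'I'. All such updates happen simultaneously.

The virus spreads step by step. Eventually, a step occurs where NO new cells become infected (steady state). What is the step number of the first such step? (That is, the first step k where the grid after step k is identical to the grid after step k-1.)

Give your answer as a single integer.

Step 0 (initial): 3 infected
Step 1: +8 new -> 11 infected
Step 2: +9 new -> 20 infected
Step 3: +8 new -> 28 infected
Step 4: +7 new -> 35 infected
Step 5: +5 new -> 40 infected
Step 6: +2 new -> 42 infected
Step 7: +0 new -> 42 infected

Answer: 7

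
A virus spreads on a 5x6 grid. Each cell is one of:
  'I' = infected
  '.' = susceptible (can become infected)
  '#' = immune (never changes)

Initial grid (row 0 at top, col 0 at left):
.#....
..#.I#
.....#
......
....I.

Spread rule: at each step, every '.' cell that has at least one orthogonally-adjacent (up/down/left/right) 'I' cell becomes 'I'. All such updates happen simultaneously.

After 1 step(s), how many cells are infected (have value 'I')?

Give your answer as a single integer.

Step 0 (initial): 2 infected
Step 1: +6 new -> 8 infected

Answer: 8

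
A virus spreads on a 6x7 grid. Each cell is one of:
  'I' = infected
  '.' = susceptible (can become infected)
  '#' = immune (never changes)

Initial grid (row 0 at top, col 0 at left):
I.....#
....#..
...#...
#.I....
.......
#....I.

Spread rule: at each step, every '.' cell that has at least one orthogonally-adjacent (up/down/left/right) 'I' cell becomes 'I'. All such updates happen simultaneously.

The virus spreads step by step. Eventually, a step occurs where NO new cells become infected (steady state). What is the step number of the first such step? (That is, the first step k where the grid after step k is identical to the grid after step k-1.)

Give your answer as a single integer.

Answer: 6

Derivation:
Step 0 (initial): 3 infected
Step 1: +9 new -> 12 infected
Step 2: +13 new -> 25 infected
Step 3: +7 new -> 32 infected
Step 4: +3 new -> 35 infected
Step 5: +2 new -> 37 infected
Step 6: +0 new -> 37 infected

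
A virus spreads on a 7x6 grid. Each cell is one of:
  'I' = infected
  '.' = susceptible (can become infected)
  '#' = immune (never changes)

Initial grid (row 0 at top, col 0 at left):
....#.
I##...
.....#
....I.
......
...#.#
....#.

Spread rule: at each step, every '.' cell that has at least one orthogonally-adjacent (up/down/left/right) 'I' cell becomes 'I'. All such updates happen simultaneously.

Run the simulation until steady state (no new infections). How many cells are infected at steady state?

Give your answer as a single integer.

Answer: 34

Derivation:
Step 0 (initial): 2 infected
Step 1: +6 new -> 8 infected
Step 2: +9 new -> 17 infected
Step 3: +7 new -> 24 infected
Step 4: +5 new -> 29 infected
Step 5: +3 new -> 32 infected
Step 6: +2 new -> 34 infected
Step 7: +0 new -> 34 infected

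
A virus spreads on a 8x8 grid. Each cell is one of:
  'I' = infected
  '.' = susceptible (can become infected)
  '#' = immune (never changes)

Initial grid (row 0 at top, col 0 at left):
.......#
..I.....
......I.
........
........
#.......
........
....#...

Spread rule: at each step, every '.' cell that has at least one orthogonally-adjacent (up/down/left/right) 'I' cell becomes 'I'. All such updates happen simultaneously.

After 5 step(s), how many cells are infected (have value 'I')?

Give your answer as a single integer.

Step 0 (initial): 2 infected
Step 1: +8 new -> 10 infected
Step 2: +14 new -> 24 infected
Step 3: +11 new -> 35 infected
Step 4: +8 new -> 43 infected
Step 5: +8 new -> 51 infected

Answer: 51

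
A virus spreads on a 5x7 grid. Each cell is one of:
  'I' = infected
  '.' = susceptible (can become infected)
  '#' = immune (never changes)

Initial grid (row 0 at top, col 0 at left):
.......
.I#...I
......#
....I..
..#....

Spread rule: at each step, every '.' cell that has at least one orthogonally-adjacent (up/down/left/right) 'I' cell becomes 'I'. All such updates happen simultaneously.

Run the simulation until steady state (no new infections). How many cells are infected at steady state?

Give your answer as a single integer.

Step 0 (initial): 3 infected
Step 1: +9 new -> 12 infected
Step 2: +13 new -> 25 infected
Step 3: +6 new -> 31 infected
Step 4: +1 new -> 32 infected
Step 5: +0 new -> 32 infected

Answer: 32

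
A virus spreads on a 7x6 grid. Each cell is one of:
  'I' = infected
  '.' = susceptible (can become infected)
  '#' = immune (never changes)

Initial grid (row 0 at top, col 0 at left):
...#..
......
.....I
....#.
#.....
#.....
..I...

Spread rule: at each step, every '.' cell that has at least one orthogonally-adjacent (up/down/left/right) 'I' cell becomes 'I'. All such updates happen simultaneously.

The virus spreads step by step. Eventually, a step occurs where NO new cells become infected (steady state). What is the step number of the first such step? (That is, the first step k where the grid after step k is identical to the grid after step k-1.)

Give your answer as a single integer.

Answer: 8

Derivation:
Step 0 (initial): 2 infected
Step 1: +6 new -> 8 infected
Step 2: +9 new -> 17 infected
Step 3: +11 new -> 28 infected
Step 4: +3 new -> 31 infected
Step 5: +4 new -> 35 infected
Step 6: +2 new -> 37 infected
Step 7: +1 new -> 38 infected
Step 8: +0 new -> 38 infected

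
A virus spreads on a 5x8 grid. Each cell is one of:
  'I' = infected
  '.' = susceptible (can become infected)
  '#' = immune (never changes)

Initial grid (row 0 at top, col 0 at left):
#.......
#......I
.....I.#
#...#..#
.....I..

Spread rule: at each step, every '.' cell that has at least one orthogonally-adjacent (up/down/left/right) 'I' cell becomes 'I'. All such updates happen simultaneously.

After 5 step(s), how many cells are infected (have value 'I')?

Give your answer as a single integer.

Answer: 33

Derivation:
Step 0 (initial): 3 infected
Step 1: +8 new -> 11 infected
Step 2: +7 new -> 18 infected
Step 3: +5 new -> 23 infected
Step 4: +5 new -> 28 infected
Step 5: +5 new -> 33 infected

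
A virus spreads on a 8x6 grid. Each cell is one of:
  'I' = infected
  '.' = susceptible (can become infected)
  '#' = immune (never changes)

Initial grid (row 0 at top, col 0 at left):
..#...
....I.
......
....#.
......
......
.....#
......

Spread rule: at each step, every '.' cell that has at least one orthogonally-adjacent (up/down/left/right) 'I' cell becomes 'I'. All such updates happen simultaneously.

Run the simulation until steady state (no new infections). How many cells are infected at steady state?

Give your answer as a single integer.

Step 0 (initial): 1 infected
Step 1: +4 new -> 5 infected
Step 2: +5 new -> 10 infected
Step 3: +4 new -> 14 infected
Step 4: +6 new -> 20 infected
Step 5: +7 new -> 27 infected
Step 6: +5 new -> 32 infected
Step 7: +5 new -> 37 infected
Step 8: +4 new -> 41 infected
Step 9: +3 new -> 44 infected
Step 10: +1 new -> 45 infected
Step 11: +0 new -> 45 infected

Answer: 45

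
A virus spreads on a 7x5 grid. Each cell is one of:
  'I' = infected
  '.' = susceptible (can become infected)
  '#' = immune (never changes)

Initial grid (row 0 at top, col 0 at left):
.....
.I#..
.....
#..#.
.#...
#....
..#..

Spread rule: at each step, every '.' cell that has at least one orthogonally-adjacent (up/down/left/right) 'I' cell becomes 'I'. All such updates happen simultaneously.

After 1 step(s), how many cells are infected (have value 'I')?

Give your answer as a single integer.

Answer: 4

Derivation:
Step 0 (initial): 1 infected
Step 1: +3 new -> 4 infected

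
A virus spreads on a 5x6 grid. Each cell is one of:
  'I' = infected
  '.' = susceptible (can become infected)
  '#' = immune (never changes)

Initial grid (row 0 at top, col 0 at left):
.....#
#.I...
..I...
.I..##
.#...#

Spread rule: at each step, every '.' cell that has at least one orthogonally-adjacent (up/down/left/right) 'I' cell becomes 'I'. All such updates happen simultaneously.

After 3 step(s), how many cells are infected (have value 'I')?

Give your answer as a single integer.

Answer: 23

Derivation:
Step 0 (initial): 3 infected
Step 1: +7 new -> 10 infected
Step 2: +8 new -> 18 infected
Step 3: +5 new -> 23 infected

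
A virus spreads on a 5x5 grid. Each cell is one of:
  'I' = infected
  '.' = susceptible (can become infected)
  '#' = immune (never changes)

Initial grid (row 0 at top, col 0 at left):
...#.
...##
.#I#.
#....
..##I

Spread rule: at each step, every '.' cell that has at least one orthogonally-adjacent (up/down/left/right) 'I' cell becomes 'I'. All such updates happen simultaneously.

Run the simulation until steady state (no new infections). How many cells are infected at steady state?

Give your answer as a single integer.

Answer: 16

Derivation:
Step 0 (initial): 2 infected
Step 1: +3 new -> 5 infected
Step 2: +5 new -> 10 infected
Step 3: +3 new -> 13 infected
Step 4: +3 new -> 16 infected
Step 5: +0 new -> 16 infected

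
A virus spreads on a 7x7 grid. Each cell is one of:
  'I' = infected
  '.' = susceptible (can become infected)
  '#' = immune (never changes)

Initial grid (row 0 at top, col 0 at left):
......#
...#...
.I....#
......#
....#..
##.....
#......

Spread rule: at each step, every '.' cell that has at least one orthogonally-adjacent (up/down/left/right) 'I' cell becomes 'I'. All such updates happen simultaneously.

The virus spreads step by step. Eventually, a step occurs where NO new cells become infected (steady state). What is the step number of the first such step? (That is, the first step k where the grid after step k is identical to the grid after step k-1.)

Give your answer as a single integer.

Answer: 10

Derivation:
Step 0 (initial): 1 infected
Step 1: +4 new -> 5 infected
Step 2: +7 new -> 12 infected
Step 3: +6 new -> 18 infected
Step 4: +6 new -> 24 infected
Step 5: +5 new -> 29 infected
Step 6: +6 new -> 35 infected
Step 7: +3 new -> 38 infected
Step 8: +2 new -> 40 infected
Step 9: +1 new -> 41 infected
Step 10: +0 new -> 41 infected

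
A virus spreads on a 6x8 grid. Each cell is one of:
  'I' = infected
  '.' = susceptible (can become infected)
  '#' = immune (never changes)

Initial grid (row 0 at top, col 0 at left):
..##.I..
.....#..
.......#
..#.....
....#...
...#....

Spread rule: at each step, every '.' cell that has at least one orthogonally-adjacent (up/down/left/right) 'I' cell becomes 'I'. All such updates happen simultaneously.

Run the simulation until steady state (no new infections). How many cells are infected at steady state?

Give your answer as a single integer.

Step 0 (initial): 1 infected
Step 1: +2 new -> 3 infected
Step 2: +3 new -> 6 infected
Step 3: +4 new -> 10 infected
Step 4: +5 new -> 15 infected
Step 5: +6 new -> 21 infected
Step 6: +7 new -> 28 infected
Step 7: +6 new -> 34 infected
Step 8: +4 new -> 38 infected
Step 9: +2 new -> 40 infected
Step 10: +1 new -> 41 infected
Step 11: +0 new -> 41 infected

Answer: 41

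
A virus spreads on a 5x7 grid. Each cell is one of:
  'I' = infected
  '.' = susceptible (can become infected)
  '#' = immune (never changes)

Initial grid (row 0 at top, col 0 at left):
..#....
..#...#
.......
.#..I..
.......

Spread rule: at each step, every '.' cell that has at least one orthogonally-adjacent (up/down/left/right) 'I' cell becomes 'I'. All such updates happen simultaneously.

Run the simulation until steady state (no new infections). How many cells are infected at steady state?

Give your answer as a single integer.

Step 0 (initial): 1 infected
Step 1: +4 new -> 5 infected
Step 2: +7 new -> 12 infected
Step 3: +7 new -> 19 infected
Step 4: +4 new -> 23 infected
Step 5: +4 new -> 27 infected
Step 6: +3 new -> 30 infected
Step 7: +1 new -> 31 infected
Step 8: +0 new -> 31 infected

Answer: 31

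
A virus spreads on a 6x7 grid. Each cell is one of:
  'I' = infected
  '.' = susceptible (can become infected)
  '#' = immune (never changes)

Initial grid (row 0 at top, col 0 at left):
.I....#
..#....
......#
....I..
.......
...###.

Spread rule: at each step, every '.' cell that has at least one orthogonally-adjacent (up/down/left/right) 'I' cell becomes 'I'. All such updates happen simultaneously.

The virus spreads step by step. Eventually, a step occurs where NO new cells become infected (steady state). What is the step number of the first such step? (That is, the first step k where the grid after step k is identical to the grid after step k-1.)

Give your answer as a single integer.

Answer: 7

Derivation:
Step 0 (initial): 2 infected
Step 1: +7 new -> 9 infected
Step 2: +10 new -> 19 infected
Step 3: +8 new -> 27 infected
Step 4: +6 new -> 33 infected
Step 5: +2 new -> 35 infected
Step 6: +1 new -> 36 infected
Step 7: +0 new -> 36 infected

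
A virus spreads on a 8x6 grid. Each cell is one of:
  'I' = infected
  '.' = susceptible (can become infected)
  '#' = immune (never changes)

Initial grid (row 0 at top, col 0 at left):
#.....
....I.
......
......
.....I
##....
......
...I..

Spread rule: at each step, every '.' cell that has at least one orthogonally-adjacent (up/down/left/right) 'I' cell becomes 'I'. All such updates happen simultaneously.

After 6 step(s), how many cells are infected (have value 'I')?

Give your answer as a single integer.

Answer: 45

Derivation:
Step 0 (initial): 3 infected
Step 1: +10 new -> 13 infected
Step 2: +14 new -> 27 infected
Step 3: +8 new -> 35 infected
Step 4: +6 new -> 41 infected
Step 5: +3 new -> 44 infected
Step 6: +1 new -> 45 infected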